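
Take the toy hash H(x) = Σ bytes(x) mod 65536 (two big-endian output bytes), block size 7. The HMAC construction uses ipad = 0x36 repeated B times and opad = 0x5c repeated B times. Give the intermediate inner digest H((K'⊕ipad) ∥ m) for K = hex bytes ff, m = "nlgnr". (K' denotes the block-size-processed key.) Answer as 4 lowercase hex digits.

042e

Key hex bytes ff is 1 byte ≤ B = 7; zero-pad to 7 bytes: K' = ff 00 00 00 00 00 00.
K' ⊕ ipad = c9 36 36 36 36 36 36.
Inner input = c9 36 36 36 36 36 36 ∥ 6e 6c 67 6e 72.
Inner hash: sum = 201+54+54+54+54+54+54+110+108+103+110+114 = 1070 → 04 2e.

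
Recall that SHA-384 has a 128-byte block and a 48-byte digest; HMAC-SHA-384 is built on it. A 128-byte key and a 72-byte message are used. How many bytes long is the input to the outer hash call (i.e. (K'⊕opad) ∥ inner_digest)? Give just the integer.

Key is 128 ≤ 128 bytes, zero-padded: |K'| = 128.
Outer input = (K'⊕opad) ∥ H(inner) → 128 + 48 = 176 bytes.

176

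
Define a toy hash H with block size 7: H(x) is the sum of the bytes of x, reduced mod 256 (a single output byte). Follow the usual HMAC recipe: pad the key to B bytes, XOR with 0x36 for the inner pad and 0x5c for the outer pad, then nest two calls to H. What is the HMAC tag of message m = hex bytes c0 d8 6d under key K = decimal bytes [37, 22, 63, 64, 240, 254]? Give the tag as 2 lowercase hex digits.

Key decimal bytes [37, 22, 63, 64, 240, 254] = 25 16 3f 40 f0 fe is 6 bytes ≤ B = 7; zero-pad to 7 bytes: K' = 25 16 3f 40 f0 fe 00.
K' ⊕ ipad = 13 20 09 76 c6 c8 36.  K' ⊕ opad = 79 4a 63 1c ac a2 5c.
Inner input = (K'⊕ipad) ∥ m = 13 20 09 76 c6 c8 36 ∥ c0 d8 6d.
Inner hash: sum = 19+32+9+118+198+200+54+192+216+109 = 1147; mod 256 = 123 → 7b.
Outer input = (K'⊕opad) ∥ inner = 79 4a 63 1c ac a2 5c ∥ 7b.
Outer hash (tag): sum = 121+74+99+28+172+162+92+123 = 871; mod 256 = 103 → 67.

67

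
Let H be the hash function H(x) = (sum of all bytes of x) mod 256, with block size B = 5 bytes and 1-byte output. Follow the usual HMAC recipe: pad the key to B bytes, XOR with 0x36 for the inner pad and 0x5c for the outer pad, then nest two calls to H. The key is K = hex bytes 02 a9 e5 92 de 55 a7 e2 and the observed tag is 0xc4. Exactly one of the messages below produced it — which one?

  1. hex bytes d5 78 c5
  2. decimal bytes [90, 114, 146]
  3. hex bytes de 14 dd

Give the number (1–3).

1

Key hex bytes 02 a9 e5 92 de 55 a7 e2 is 8 bytes > B = 5, so hash it first: H(key) = de, then zero-pad to 5 bytes: K' = de 00 00 00 00.
K' ⊕ ipad = e8 36 36 36 36; K' ⊕ opad = 82 5c 5c 5c 5c.
m1: inner = H(e8 36 36 36 36 d5 78 c5) = d2; tag = H(82 5c 5c 5c 5c d2) = c4 ← matches
m2: inner = H(e8 36 36 36 36 5a 72 92) = 1e; tag = H(82 5c 5c 5c 5c 1e) = 10
m3: inner = H(e8 36 36 36 36 de 14 dd) = 8f; tag = H(82 5c 5c 5c 5c 8f) = 81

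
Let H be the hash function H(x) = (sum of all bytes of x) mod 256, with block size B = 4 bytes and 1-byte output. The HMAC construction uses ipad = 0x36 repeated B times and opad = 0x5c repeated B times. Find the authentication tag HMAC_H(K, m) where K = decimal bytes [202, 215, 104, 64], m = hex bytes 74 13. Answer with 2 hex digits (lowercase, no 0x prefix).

a9

Key decimal bytes [202, 215, 104, 64] = ca d7 68 40 is exactly B = 4 bytes: K' = ca d7 68 40.
K' ⊕ ipad = fc e1 5e 76.  K' ⊕ opad = 96 8b 34 1c.
Inner input = (K'⊕ipad) ∥ m = fc e1 5e 76 ∥ 74 13.
Inner hash: sum = 252+225+94+118+116+19 = 824; mod 256 = 56 → 38.
Outer input = (K'⊕opad) ∥ inner = 96 8b 34 1c ∥ 38.
Outer hash (tag): sum = 150+139+52+28+56 = 425; mod 256 = 169 → a9.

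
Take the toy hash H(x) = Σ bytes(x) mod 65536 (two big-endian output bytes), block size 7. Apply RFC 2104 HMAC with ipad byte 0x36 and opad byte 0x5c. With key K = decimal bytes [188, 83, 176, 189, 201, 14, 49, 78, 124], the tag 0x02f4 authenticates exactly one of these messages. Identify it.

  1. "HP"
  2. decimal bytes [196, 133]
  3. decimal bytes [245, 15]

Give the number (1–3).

Key decimal bytes [188, 83, 176, 189, 201, 14, 49, 78, 124] = bc 53 b0 bd c9 0e 31 4e 7c is 9 bytes > B = 7, so hash it first: H(key) = 04 4e, then zero-pad to 7 bytes: K' = 04 4e 00 00 00 00 00.
K' ⊕ ipad = 32 78 36 36 36 36 36; K' ⊕ opad = 58 12 5c 5c 5c 5c 5c.
m1: inner = H(32 78 36 36 36 36 36 48 50) = 02 50; tag = H(58 12 5c 5c 5c 5c 5c 02 50) = 0288
m2: inner = H(32 78 36 36 36 36 36 c4 85) = 03 01; tag = H(58 12 5c 5c 5c 5c 5c 03 01) = 023a
m3: inner = H(32 78 36 36 36 36 36 f5 0f) = 02 bc; tag = H(58 12 5c 5c 5c 5c 5c 02 bc) = 02f4 ← matches

3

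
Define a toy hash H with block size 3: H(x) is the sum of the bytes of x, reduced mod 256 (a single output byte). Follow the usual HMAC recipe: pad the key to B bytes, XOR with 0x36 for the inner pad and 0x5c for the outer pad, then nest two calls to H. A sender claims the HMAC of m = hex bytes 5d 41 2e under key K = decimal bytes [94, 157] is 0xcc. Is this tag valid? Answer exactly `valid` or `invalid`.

Key decimal bytes [94, 157] = 5e 9d is 2 bytes ≤ B = 3; zero-pad to 3 bytes: K' = 5e 9d 00.
K' ⊕ ipad = 68 ab 36; K' ⊕ opad = 02 c1 5c.
Inner hash: sum = 104+171+54+93+65+46 = 533; mod 256 = 21 → 15.
Outer hash (recomputed tag): sum = 2+193+92+21 = 308; mod 256 = 52 → 34.
Recomputed tag = 34; claimed = cc → mismatch.

invalid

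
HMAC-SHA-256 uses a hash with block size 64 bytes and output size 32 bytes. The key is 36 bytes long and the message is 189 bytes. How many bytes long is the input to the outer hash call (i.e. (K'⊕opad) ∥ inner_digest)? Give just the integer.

96

Key is 36 ≤ 64 bytes, zero-padded: |K'| = 64.
Outer input = (K'⊕opad) ∥ H(inner) → 64 + 32 = 96 bytes.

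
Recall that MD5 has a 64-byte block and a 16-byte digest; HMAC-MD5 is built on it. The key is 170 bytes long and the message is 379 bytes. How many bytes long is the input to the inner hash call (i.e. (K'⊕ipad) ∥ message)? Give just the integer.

Key is 170 > 64 bytes, so it is hashed to 16 bytes then zero-padded to 64: |K'| = 64.
Inner input = (K'⊕ipad) ∥ m → 64 + 379 = 443 bytes.

443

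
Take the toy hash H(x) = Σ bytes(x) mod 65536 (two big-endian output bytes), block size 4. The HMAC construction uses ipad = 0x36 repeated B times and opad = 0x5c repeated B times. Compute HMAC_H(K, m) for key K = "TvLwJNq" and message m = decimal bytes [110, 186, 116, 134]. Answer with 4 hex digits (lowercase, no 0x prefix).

Key "TvLwJNq" = 54 76 4c 77 4a 4e 71 is 7 bytes > B = 4, so hash it first: H(key) = 02 96, then zero-pad to 4 bytes: K' = 02 96 00 00.
K' ⊕ ipad = 34 a0 36 36.  K' ⊕ opad = 5e ca 5c 5c.
Inner input = (K'⊕ipad) ∥ m = 34 a0 36 36 ∥ 6e ba 74 86.
Inner hash: sum = 52+160+54+54+110+186+116+134 = 866 → 03 62.
Outer input = (K'⊕opad) ∥ inner = 5e ca 5c 5c ∥ 03 62.
Outer hash (tag): sum = 94+202+92+92+3+98 = 581 → 02 45.

0245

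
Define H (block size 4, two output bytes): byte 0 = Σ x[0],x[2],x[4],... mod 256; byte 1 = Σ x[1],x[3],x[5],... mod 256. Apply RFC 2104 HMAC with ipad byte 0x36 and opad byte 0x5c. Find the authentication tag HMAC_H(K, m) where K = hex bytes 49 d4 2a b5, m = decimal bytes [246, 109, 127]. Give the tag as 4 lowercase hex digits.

Key hex bytes 49 d4 2a b5 is exactly B = 4 bytes: K' = 49 d4 2a b5.
K' ⊕ ipad = 7f e2 1c 83.  K' ⊕ opad = 15 88 76 e9.
Inner input = (K'⊕ipad) ∥ m = 7f e2 1c 83 ∥ f6 6d 7f.
Inner hash: even-index sum = 528 mod 256 = 16; odd-index sum = 466 mod 256 = 210 → 10 d2.
Outer input = (K'⊕opad) ∥ inner = 15 88 76 e9 ∥ 10 d2.
Outer hash (tag): even-index sum = 155 mod 256 = 155; odd-index sum = 579 mod 256 = 67 → 9b 43.

9b43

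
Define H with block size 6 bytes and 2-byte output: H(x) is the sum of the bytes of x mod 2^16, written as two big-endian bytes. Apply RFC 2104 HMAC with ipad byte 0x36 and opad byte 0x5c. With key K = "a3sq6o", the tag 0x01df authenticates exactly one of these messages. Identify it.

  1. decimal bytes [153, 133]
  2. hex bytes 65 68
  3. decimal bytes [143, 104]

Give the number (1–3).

Key "a3sq6o" = 61 33 73 71 36 6f is exactly B = 6 bytes: K' = 61 33 73 71 36 6f.
K' ⊕ ipad = 57 05 45 47 00 59; K' ⊕ opad = 3d 6f 2f 2d 6a 33.
m1: inner = H(57 05 45 47 00 59 99 85) = 02 5f; tag = H(3d 6f 2f 2d 6a 33 02 5f) = 0206
m2: inner = H(57 05 45 47 00 59 65 68) = 02 0e; tag = H(3d 6f 2f 2d 6a 33 02 0e) = 01b5
m3: inner = H(57 05 45 47 00 59 8f 68) = 02 38; tag = H(3d 6f 2f 2d 6a 33 02 38) = 01df ← matches

3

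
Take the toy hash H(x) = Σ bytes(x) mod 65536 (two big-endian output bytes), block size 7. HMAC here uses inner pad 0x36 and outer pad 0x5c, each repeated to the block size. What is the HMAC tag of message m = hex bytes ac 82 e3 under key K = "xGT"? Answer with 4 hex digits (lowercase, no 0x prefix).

Key "xGT" = 78 47 54 is 3 bytes ≤ B = 7; zero-pad to 7 bytes: K' = 78 47 54 00 00 00 00.
K' ⊕ ipad = 4e 71 62 36 36 36 36.  K' ⊕ opad = 24 1b 08 5c 5c 5c 5c.
Inner input = (K'⊕ipad) ∥ m = 4e 71 62 36 36 36 36 ∥ ac 82 e3.
Inner hash: sum = 78+113+98+54+54+54+54+172+130+227 = 1034 → 04 0a.
Outer input = (K'⊕opad) ∥ inner = 24 1b 08 5c 5c 5c 5c ∥ 04 0a.
Outer hash (tag): sum = 36+27+8+92+92+92+92+4+10 = 453 → 01 c5.

01c5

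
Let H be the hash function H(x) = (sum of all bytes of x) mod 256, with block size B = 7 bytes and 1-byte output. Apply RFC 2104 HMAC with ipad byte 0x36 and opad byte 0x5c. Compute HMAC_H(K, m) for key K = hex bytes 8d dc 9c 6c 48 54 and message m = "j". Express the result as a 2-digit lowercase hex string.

Key hex bytes 8d dc 9c 6c 48 54 is 6 bytes ≤ B = 7; zero-pad to 7 bytes: K' = 8d dc 9c 6c 48 54 00.
K' ⊕ ipad = bb ea aa 5a 7e 62 36.  K' ⊕ opad = d1 80 c0 30 14 08 5c.
Inner input = (K'⊕ipad) ∥ m = bb ea aa 5a 7e 62 36 ∥ 6a.
Inner hash: sum = 187+234+170+90+126+98+54+106 = 1065; mod 256 = 41 → 29.
Outer input = (K'⊕opad) ∥ inner = d1 80 c0 30 14 08 5c ∥ 29.
Outer hash (tag): sum = 209+128+192+48+20+8+92+41 = 738; mod 256 = 226 → e2.

e2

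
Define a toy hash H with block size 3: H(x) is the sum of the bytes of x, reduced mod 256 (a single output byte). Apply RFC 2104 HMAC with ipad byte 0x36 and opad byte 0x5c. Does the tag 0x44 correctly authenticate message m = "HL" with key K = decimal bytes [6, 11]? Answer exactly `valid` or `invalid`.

Key decimal bytes [6, 11] = 06 0b is 2 bytes ≤ B = 3; zero-pad to 3 bytes: K' = 06 0b 00.
K' ⊕ ipad = 30 3d 36; K' ⊕ opad = 5a 57 5c.
Inner hash: sum = 48+61+54+72+76 = 311; mod 256 = 55 → 37.
Outer hash (recomputed tag): sum = 90+87+92+55 = 324; mod 256 = 68 → 44.
Recomputed tag = 44; claimed = 44 → match.

valid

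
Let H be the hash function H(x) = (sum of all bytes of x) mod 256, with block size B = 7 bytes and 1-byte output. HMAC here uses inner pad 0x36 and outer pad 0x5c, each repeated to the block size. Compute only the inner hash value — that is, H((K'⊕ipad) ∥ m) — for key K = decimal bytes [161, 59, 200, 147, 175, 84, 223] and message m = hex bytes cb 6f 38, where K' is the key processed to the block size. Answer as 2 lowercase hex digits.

9d

Key decimal bytes [161, 59, 200, 147, 175, 84, 223] = a1 3b c8 93 af 54 df is exactly B = 7 bytes: K' = a1 3b c8 93 af 54 df.
K' ⊕ ipad = 97 0d fe a5 99 62 e9.
Inner input = 97 0d fe a5 99 62 e9 ∥ cb 6f 38.
Inner hash: sum = 151+13+254+165+153+98+233+203+111+56 = 1437; mod 256 = 157 → 9d.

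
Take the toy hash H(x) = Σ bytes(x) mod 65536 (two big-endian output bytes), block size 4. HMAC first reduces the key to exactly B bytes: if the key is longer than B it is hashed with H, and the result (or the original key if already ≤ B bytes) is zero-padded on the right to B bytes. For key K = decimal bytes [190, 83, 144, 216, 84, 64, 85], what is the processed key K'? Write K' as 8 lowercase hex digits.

03620000

|K| = 7 > B = 4, so first hash the key.
H(K): sum = 190+83+144+216+84+64+85 = 866 → 03 62.
Zero-pad H(K) = 03 62 to 4 bytes: K' = 03 62 00 00.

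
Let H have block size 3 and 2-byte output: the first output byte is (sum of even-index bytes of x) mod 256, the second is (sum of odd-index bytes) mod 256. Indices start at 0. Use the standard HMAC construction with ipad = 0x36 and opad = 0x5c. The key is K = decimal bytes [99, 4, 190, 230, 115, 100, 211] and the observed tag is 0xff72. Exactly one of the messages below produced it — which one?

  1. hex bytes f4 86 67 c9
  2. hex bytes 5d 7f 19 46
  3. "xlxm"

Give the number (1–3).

Key decimal bytes [99, 4, 190, 230, 115, 100, 211] = 63 04 be e6 73 64 d3 is 7 bytes > B = 3, so hash it first: H(key) = 67 4e, then zero-pad to 3 bytes: K' = 67 4e 00.
K' ⊕ ipad = 51 78 36; K' ⊕ opad = 3b 12 5c.
m1: inner = H(51 78 36 f4 86 67 c9) = d6 d3; tag = H(3b 12 5c d6 d3) = 6ae8
m2: inner = H(51 78 36 5d 7f 19 46) = 4c ee; tag = H(3b 12 5c 4c ee) = 855e
m3: inner = H(51 78 36 78 6c 78 6d) = 60 68; tag = H(3b 12 5c 60 68) = ff72 ← matches

3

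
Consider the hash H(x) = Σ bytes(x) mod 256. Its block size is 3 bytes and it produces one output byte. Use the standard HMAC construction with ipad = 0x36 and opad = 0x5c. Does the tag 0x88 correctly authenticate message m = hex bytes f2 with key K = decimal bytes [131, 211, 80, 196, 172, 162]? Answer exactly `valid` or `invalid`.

valid

Key decimal bytes [131, 211, 80, 196, 172, 162] = 83 d3 50 c4 ac a2 is 6 bytes > B = 3, so hash it first: H(key) = b8, then zero-pad to 3 bytes: K' = b8 00 00.
K' ⊕ ipad = 8e 36 36; K' ⊕ opad = e4 5c 5c.
Inner hash: sum = 142+54+54+242 = 492; mod 256 = 236 → ec.
Outer hash (recomputed tag): sum = 228+92+92+236 = 648; mod 256 = 136 → 88.
Recomputed tag = 88; claimed = 88 → match.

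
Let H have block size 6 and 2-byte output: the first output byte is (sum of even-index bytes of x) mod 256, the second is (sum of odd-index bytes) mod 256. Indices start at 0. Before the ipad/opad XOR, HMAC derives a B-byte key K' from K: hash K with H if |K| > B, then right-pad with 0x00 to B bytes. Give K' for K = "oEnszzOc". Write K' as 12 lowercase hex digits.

|K| = 8 > B = 6, so first hash the key.
H(K): even-index sum = 422 mod 256 = 166; odd-index sum = 405 mod 256 = 149 → a6 95.
Zero-pad H(K) = a6 95 to 6 bytes: K' = a6 95 00 00 00 00.

a69500000000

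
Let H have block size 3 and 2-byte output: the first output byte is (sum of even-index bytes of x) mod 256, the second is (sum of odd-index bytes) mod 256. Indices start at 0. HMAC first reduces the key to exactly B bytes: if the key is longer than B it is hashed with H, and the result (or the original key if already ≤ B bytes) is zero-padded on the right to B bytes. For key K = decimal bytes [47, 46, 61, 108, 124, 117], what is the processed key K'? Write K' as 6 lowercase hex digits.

e80f00

|K| = 6 > B = 3, so first hash the key.
H(K): even-index sum = 232 mod 256 = 232; odd-index sum = 271 mod 256 = 15 → e8 0f.
Zero-pad H(K) = e8 0f to 3 bytes: K' = e8 0f 00.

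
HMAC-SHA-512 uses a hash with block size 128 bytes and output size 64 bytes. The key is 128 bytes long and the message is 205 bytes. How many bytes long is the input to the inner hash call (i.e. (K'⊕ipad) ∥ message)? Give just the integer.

Key is 128 ≤ 128 bytes, zero-padded: |K'| = 128.
Inner input = (K'⊕ipad) ∥ m → 128 + 205 = 333 bytes.

333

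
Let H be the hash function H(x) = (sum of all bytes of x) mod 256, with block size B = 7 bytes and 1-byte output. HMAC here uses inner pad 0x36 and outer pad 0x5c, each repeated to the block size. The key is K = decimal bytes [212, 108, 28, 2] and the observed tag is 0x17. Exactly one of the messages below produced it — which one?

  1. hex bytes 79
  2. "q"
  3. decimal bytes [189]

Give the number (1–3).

Key decimal bytes [212, 108, 28, 2] = d4 6c 1c 02 is 4 bytes ≤ B = 7; zero-pad to 7 bytes: K' = d4 6c 1c 02 00 00 00.
K' ⊕ ipad = e2 5a 2a 34 36 36 36; K' ⊕ opad = 88 30 40 5e 5c 5c 5c.
m1: inner = H(e2 5a 2a 34 36 36 36 79) = b5; tag = H(88 30 40 5e 5c 5c 5c b5) = 1f
m2: inner = H(e2 5a 2a 34 36 36 36 71) = ad; tag = H(88 30 40 5e 5c 5c 5c ad) = 17 ← matches
m3: inner = H(e2 5a 2a 34 36 36 36 bd) = f9; tag = H(88 30 40 5e 5c 5c 5c f9) = 63

2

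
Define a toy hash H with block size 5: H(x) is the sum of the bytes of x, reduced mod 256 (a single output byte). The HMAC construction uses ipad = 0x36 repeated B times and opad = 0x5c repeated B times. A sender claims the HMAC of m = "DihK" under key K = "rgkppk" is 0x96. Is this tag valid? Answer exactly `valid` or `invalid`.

Key "rgkppk" = 72 67 6b 70 70 6b is 6 bytes > B = 5, so hash it first: H(key) = 8f, then zero-pad to 5 bytes: K' = 8f 00 00 00 00.
K' ⊕ ipad = b9 36 36 36 36; K' ⊕ opad = d3 5c 5c 5c 5c.
Inner hash: sum = 185+54+54+54+54+68+105+104+75 = 753; mod 256 = 241 → f1.
Outer hash (recomputed tag): sum = 211+92+92+92+92+241 = 820; mod 256 = 52 → 34.
Recomputed tag = 34; claimed = 96 → mismatch.

invalid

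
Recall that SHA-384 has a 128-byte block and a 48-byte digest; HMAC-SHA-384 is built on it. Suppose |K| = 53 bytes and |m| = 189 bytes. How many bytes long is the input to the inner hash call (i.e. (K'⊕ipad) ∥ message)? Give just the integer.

317

Key is 53 ≤ 128 bytes, zero-padded: |K'| = 128.
Inner input = (K'⊕ipad) ∥ m → 128 + 189 = 317 bytes.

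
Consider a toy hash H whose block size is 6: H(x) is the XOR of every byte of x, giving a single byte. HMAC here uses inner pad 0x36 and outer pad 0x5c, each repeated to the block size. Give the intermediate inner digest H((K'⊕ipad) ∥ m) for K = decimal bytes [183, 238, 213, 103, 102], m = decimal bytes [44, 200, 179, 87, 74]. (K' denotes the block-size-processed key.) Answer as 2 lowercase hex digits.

Key decimal bytes [183, 238, 213, 103, 102] = b7 ee d5 67 66 is 5 bytes ≤ B = 6; zero-pad to 6 bytes: K' = b7 ee d5 67 66 00.
K' ⊕ ipad = 81 d8 e3 51 50 36.
Inner input = 81 d8 e3 51 50 36 ∥ 2c c8 b3 57 4a.
Inner hash: XOR 81⊕d8⊕e3⊕51⊕50⊕36⊕2c⊕c8⊕b3⊕57⊕4a = c7.

c7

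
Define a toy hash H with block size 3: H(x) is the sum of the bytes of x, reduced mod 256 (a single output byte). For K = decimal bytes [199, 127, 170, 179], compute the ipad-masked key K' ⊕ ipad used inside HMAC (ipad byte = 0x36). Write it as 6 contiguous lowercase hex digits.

Key decimal bytes [199, 127, 170, 179] = c7 7f aa b3 is 4 bytes > B = 3, so hash it first: H(key) = a3, then zero-pad to 3 bytes: K' = a3 00 00.
XOR each byte with 0x36: a3⊕36=95, 00⊕36=36, 00⊕36=36.

953636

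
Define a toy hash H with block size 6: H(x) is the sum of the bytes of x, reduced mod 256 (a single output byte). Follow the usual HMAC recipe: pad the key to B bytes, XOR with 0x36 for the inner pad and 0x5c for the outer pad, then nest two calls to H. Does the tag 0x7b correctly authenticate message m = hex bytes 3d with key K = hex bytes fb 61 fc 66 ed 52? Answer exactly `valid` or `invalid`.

Key hex bytes fb 61 fc 66 ed 52 is exactly B = 6 bytes: K' = fb 61 fc 66 ed 52.
K' ⊕ ipad = cd 57 ca 50 db 64; K' ⊕ opad = a7 3d a0 3a b1 0e.
Inner hash: sum = 205+87+202+80+219+100+61 = 954; mod 256 = 186 → ba.
Outer hash (recomputed tag): sum = 167+61+160+58+177+14+186 = 823; mod 256 = 55 → 37.
Recomputed tag = 37; claimed = 7b → mismatch.

invalid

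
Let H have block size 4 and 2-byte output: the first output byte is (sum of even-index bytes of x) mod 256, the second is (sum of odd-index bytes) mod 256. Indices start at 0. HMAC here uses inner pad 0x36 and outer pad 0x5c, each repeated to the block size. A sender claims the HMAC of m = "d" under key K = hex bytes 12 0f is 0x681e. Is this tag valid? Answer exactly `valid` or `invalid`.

valid

Key hex bytes 12 0f is 2 bytes ≤ B = 4; zero-pad to 4 bytes: K' = 12 0f 00 00.
K' ⊕ ipad = 24 39 36 36; K' ⊕ opad = 4e 53 5c 5c.
Inner hash: even-index sum = 190 mod 256 = 190; odd-index sum = 111 mod 256 = 111 → be 6f.
Outer hash (recomputed tag): even-index sum = 360 mod 256 = 104; odd-index sum = 286 mod 256 = 30 → 68 1e.
Recomputed tag = 681e; claimed = 681e → match.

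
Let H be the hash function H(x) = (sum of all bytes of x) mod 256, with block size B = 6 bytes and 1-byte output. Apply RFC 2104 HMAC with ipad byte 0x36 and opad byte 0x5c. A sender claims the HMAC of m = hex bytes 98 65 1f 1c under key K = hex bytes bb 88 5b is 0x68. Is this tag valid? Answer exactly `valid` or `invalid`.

valid

Key hex bytes bb 88 5b is 3 bytes ≤ B = 6; zero-pad to 6 bytes: K' = bb 88 5b 00 00 00.
K' ⊕ ipad = 8d be 6d 36 36 36; K' ⊕ opad = e7 d4 07 5c 5c 5c.
Inner hash: sum = 141+190+109+54+54+54+152+101+31+28 = 914; mod 256 = 146 → 92.
Outer hash (recomputed tag): sum = 231+212+7+92+92+92+146 = 872; mod 256 = 104 → 68.
Recomputed tag = 68; claimed = 68 → match.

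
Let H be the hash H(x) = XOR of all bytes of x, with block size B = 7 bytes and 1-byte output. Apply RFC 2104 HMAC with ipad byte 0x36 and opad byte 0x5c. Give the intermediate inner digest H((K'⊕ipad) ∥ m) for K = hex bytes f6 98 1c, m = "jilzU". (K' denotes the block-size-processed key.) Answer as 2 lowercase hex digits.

04

Key hex bytes f6 98 1c is 3 bytes ≤ B = 7; zero-pad to 7 bytes: K' = f6 98 1c 00 00 00 00.
K' ⊕ ipad = c0 ae 2a 36 36 36 36.
Inner input = c0 ae 2a 36 36 36 36 ∥ 6a 69 6c 7a 55.
Inner hash: XOR c0⊕ae⊕2a⊕36⊕36⊕36⊕36⊕6a⊕69⊕6c⊕7a⊕55 = 04.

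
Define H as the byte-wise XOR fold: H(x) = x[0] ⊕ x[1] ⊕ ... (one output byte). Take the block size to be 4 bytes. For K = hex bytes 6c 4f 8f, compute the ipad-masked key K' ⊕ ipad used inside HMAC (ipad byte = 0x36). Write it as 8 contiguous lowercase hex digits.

Key hex bytes 6c 4f 8f is 3 bytes ≤ B = 4; zero-pad to 4 bytes: K' = 6c 4f 8f 00.
XOR each byte with 0x36: 6c⊕36=5a, 4f⊕36=79, 8f⊕36=b9, 00⊕36=36.

5a79b936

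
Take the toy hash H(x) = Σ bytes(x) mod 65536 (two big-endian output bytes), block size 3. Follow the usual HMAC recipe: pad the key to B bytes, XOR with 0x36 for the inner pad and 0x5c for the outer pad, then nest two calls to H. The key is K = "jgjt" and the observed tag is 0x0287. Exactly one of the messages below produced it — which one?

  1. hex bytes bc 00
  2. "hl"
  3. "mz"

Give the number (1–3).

2

Key "jgjt" = 6a 67 6a 74 is 4 bytes > B = 3, so hash it first: H(key) = 01 af, then zero-pad to 3 bytes: K' = 01 af 00.
K' ⊕ ipad = 37 99 36; K' ⊕ opad = 5d f3 5c.
m1: inner = H(37 99 36 bc 00) = 01 c2; tag = H(5d f3 5c 01 c2) = 026f
m2: inner = H(37 99 36 68 6c) = 01 da; tag = H(5d f3 5c 01 da) = 0287 ← matches
m3: inner = H(37 99 36 6d 7a) = 01 ed; tag = H(5d f3 5c 01 ed) = 029a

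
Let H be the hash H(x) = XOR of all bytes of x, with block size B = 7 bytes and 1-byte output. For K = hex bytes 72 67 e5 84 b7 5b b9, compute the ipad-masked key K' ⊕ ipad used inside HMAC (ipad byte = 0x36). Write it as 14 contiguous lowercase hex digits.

4451d3b2816d8f

Key hex bytes 72 67 e5 84 b7 5b b9 is exactly B = 7 bytes: K' = 72 67 e5 84 b7 5b b9.
XOR each byte with 0x36: 72⊕36=44, 67⊕36=51, e5⊕36=d3, 84⊕36=b2, b7⊕36=81, 5b⊕36=6d, b9⊕36=8f.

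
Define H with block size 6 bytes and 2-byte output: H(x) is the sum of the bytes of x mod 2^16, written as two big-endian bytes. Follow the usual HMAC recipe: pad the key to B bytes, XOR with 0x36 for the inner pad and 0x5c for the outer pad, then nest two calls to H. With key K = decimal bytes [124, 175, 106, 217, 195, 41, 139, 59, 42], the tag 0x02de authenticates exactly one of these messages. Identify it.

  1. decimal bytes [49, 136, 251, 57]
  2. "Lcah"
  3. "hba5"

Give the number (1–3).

2

Key decimal bytes [124, 175, 106, 217, 195, 41, 139, 59, 42] = 7c af 6a d9 c3 29 8b 3b 2a is 9 bytes > B = 6, so hash it first: H(key) = 04 4a, then zero-pad to 6 bytes: K' = 04 4a 00 00 00 00.
K' ⊕ ipad = 32 7c 36 36 36 36; K' ⊕ opad = 58 16 5c 5c 5c 5c.
m1: inner = H(32 7c 36 36 36 36 31 88 fb 39) = 03 73; tag = H(58 16 5c 5c 5c 5c 03 73) = 0254
m2: inner = H(32 7c 36 36 36 36 4c 63 61 68) = 02 fe; tag = H(58 16 5c 5c 5c 5c 02 fe) = 02de ← matches
m3: inner = H(32 7c 36 36 36 36 68 62 61 35) = 02 e6; tag = H(58 16 5c 5c 5c 5c 02 e6) = 02c6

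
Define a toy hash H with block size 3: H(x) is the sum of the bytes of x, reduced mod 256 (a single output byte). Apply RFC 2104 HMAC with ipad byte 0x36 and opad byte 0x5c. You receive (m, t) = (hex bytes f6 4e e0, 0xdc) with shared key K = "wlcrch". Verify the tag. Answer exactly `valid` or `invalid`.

Key "wlcrch" = 77 6c 63 72 63 68 is 6 bytes > B = 3, so hash it first: H(key) = 83, then zero-pad to 3 bytes: K' = 83 00 00.
K' ⊕ ipad = b5 36 36; K' ⊕ opad = df 5c 5c.
Inner hash: sum = 181+54+54+246+78+224 = 837; mod 256 = 69 → 45.
Outer hash (recomputed tag): sum = 223+92+92+69 = 476; mod 256 = 220 → dc.
Recomputed tag = dc; claimed = dc → match.

valid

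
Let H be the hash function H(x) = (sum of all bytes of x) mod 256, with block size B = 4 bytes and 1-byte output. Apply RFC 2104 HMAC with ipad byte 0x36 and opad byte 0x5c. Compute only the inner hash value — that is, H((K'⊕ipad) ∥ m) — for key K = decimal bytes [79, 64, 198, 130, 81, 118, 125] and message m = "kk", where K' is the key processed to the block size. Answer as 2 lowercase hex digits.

Key decimal bytes [79, 64, 198, 130, 81, 118, 125] = 4f 40 c6 82 51 76 7d is 7 bytes > B = 4, so hash it first: H(key) = 1b, then zero-pad to 4 bytes: K' = 1b 00 00 00.
K' ⊕ ipad = 2d 36 36 36.
Inner input = 2d 36 36 36 ∥ 6b 6b.
Inner hash: sum = 45+54+54+54+107+107 = 421; mod 256 = 165 → a5.

a5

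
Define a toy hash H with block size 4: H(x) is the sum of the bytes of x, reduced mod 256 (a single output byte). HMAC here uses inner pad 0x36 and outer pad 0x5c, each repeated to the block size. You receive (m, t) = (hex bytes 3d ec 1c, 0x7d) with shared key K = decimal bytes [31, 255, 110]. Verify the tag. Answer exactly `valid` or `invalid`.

Key decimal bytes [31, 255, 110] = 1f ff 6e is 3 bytes ≤ B = 4; zero-pad to 4 bytes: K' = 1f ff 6e 00.
K' ⊕ ipad = 29 c9 58 36; K' ⊕ opad = 43 a3 32 5c.
Inner hash: sum = 41+201+88+54+61+236+28 = 709; mod 256 = 197 → c5.
Outer hash (recomputed tag): sum = 67+163+50+92+197 = 569; mod 256 = 57 → 39.
Recomputed tag = 39; claimed = 7d → mismatch.

invalid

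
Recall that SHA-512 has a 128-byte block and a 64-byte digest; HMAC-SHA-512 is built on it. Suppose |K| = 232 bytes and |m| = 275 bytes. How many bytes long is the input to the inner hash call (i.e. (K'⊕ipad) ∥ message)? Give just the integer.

403

Key is 232 > 128 bytes, so it is hashed to 64 bytes then zero-padded to 128: |K'| = 128.
Inner input = (K'⊕ipad) ∥ m → 128 + 275 = 403 bytes.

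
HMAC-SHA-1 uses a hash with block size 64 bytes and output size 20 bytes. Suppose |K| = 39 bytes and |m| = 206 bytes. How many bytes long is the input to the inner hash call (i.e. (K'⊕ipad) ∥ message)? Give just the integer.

270

Key is 39 ≤ 64 bytes, zero-padded: |K'| = 64.
Inner input = (K'⊕ipad) ∥ m → 64 + 206 = 270 bytes.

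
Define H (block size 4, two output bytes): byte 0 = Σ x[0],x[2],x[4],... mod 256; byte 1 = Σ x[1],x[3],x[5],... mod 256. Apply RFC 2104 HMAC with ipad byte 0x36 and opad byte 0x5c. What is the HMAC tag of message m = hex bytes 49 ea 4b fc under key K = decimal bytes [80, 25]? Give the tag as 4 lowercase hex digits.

98ec

Key decimal bytes [80, 25] = 50 19 is 2 bytes ≤ B = 4; zero-pad to 4 bytes: K' = 50 19 00 00.
K' ⊕ ipad = 66 2f 36 36.  K' ⊕ opad = 0c 45 5c 5c.
Inner input = (K'⊕ipad) ∥ m = 66 2f 36 36 ∥ 49 ea 4b fc.
Inner hash: even-index sum = 304 mod 256 = 48; odd-index sum = 587 mod 256 = 75 → 30 4b.
Outer input = (K'⊕opad) ∥ inner = 0c 45 5c 5c ∥ 30 4b.
Outer hash (tag): even-index sum = 152 mod 256 = 152; odd-index sum = 236 mod 256 = 236 → 98 ec.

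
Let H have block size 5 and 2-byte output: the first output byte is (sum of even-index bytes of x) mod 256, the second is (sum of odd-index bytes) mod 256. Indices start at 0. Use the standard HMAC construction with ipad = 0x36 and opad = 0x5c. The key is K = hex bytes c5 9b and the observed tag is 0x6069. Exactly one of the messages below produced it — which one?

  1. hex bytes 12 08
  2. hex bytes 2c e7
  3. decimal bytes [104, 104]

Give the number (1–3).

Key hex bytes c5 9b is 2 bytes ≤ B = 5; zero-pad to 5 bytes: K' = c5 9b 00 00 00.
K' ⊕ ipad = f3 ad 36 36 36; K' ⊕ opad = 99 c7 5c 5c 5c.
m1: inner = H(f3 ad 36 36 36 12 08) = 67 f5; tag = H(99 c7 5c 5c 5c 67 f5) = 468a
m2: inner = H(f3 ad 36 36 36 2c e7) = 46 0f; tag = H(99 c7 5c 5c 5c 46 0f) = 6069 ← matches
m3: inner = H(f3 ad 36 36 36 68 68) = c7 4b; tag = H(99 c7 5c 5c 5c c7 4b) = 9cea

2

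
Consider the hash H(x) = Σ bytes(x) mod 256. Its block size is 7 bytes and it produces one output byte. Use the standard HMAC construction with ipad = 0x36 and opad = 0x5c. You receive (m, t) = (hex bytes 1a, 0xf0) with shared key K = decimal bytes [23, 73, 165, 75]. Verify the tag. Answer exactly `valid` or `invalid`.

valid

Key decimal bytes [23, 73, 165, 75] = 17 49 a5 4b is 4 bytes ≤ B = 7; zero-pad to 7 bytes: K' = 17 49 a5 4b 00 00 00.
K' ⊕ ipad = 21 7f 93 7d 36 36 36; K' ⊕ opad = 4b 15 f9 17 5c 5c 5c.
Inner hash: sum = 33+127+147+125+54+54+54+26 = 620; mod 256 = 108 → 6c.
Outer hash (recomputed tag): sum = 75+21+249+23+92+92+92+108 = 752; mod 256 = 240 → f0.
Recomputed tag = f0; claimed = f0 → match.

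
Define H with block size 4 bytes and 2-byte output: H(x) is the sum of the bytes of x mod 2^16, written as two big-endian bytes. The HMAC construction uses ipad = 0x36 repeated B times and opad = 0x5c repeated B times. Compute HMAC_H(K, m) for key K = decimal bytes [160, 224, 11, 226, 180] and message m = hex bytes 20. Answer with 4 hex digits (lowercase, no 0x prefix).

Key decimal bytes [160, 224, 11, 226, 180] = a0 e0 0b e2 b4 is 5 bytes > B = 4, so hash it first: H(key) = 03 21, then zero-pad to 4 bytes: K' = 03 21 00 00.
K' ⊕ ipad = 35 17 36 36.  K' ⊕ opad = 5f 7d 5c 5c.
Inner input = (K'⊕ipad) ∥ m = 35 17 36 36 ∥ 20.
Inner hash: sum = 53+23+54+54+32 = 216 → 00 d8.
Outer input = (K'⊕opad) ∥ inner = 5f 7d 5c 5c ∥ 00 d8.
Outer hash (tag): sum = 95+125+92+92+0+216 = 620 → 02 6c.

026c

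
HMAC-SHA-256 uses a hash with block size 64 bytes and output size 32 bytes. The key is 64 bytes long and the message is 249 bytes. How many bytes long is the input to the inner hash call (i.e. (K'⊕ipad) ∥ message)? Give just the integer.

Key is 64 ≤ 64 bytes, zero-padded: |K'| = 64.
Inner input = (K'⊕ipad) ∥ m → 64 + 249 = 313 bytes.

313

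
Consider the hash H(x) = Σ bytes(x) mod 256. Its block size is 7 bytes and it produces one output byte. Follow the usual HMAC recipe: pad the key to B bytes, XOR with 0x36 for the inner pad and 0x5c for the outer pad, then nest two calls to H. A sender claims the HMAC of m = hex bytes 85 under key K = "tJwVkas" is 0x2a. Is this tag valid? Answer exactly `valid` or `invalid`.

Key "tJwVkas" = 74 4a 77 56 6b 61 73 is exactly B = 7 bytes: K' = 74 4a 77 56 6b 61 73.
K' ⊕ ipad = 42 7c 41 60 5d 57 45; K' ⊕ opad = 28 16 2b 0a 37 3d 2f.
Inner hash: sum = 66+124+65+96+93+87+69+133 = 733; mod 256 = 221 → dd.
Outer hash (recomputed tag): sum = 40+22+43+10+55+61+47+221 = 499; mod 256 = 243 → f3.
Recomputed tag = f3; claimed = 2a → mismatch.

invalid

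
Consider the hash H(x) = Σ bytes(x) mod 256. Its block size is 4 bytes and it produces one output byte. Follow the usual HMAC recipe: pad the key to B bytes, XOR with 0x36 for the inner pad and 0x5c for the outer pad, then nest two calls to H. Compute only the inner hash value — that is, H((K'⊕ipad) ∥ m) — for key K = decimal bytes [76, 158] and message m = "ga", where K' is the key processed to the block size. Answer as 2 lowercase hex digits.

56

Key decimal bytes [76, 158] = 4c 9e is 2 bytes ≤ B = 4; zero-pad to 4 bytes: K' = 4c 9e 00 00.
K' ⊕ ipad = 7a a8 36 36.
Inner input = 7a a8 36 36 ∥ 67 61.
Inner hash: sum = 122+168+54+54+103+97 = 598; mod 256 = 86 → 56.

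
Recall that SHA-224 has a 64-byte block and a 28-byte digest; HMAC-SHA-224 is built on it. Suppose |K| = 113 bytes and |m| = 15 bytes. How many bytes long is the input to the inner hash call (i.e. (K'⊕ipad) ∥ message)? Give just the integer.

79

Key is 113 > 64 bytes, so it is hashed to 28 bytes then zero-padded to 64: |K'| = 64.
Inner input = (K'⊕ipad) ∥ m → 64 + 15 = 79 bytes.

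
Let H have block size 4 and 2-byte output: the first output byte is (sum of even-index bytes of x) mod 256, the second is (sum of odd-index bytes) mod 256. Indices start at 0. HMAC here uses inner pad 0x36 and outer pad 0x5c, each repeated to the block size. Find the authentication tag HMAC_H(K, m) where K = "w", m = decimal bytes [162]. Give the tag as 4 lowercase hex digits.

a024

Key "w" = 77 is 1 byte ≤ B = 4; zero-pad to 4 bytes: K' = 77 00 00 00.
K' ⊕ ipad = 41 36 36 36.  K' ⊕ opad = 2b 5c 5c 5c.
Inner input = (K'⊕ipad) ∥ m = 41 36 36 36 ∥ a2.
Inner hash: even-index sum = 281 mod 256 = 25; odd-index sum = 108 mod 256 = 108 → 19 6c.
Outer input = (K'⊕opad) ∥ inner = 2b 5c 5c 5c ∥ 19 6c.
Outer hash (tag): even-index sum = 160 mod 256 = 160; odd-index sum = 292 mod 256 = 36 → a0 24.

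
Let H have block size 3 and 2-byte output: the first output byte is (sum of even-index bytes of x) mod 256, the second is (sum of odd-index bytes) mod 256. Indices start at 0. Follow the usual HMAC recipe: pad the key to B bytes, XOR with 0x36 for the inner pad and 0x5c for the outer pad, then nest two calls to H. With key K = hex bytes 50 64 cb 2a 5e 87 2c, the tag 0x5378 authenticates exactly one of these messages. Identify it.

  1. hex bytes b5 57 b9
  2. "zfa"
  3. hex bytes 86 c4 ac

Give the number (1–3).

2

Key hex bytes 50 64 cb 2a 5e 87 2c is 7 bytes > B = 3, so hash it first: H(key) = a5 15, then zero-pad to 3 bytes: K' = a5 15 00.
K' ⊕ ipad = 93 23 36; K' ⊕ opad = f9 49 5c.
m1: inner = H(93 23 36 b5 57 b9) = 20 91; tag = H(f9 49 5c 20 91) = e669
m2: inner = H(93 23 36 7a 66 61) = 2f fe; tag = H(f9 49 5c 2f fe) = 5378 ← matches
m3: inner = H(93 23 36 86 c4 ac) = 8d 55; tag = H(f9 49 5c 8d 55) = aad6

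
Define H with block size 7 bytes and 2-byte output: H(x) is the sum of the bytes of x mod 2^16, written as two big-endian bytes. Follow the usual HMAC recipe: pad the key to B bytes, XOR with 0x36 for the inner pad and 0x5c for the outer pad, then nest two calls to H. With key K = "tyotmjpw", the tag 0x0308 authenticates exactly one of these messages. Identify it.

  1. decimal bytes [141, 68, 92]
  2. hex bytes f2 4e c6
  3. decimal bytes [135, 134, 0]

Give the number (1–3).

Key "tyotmjpw" = 74 79 6f 74 6d 6a 70 77 is 8 bytes > B = 7, so hash it first: H(key) = 03 8e, then zero-pad to 7 bytes: K' = 03 8e 00 00 00 00 00.
K' ⊕ ipad = 35 b8 36 36 36 36 36; K' ⊕ opad = 5f d2 5c 5c 5c 5c 5c.
m1: inner = H(35 b8 36 36 36 36 36 8d 44 5c) = 03 28; tag = H(5f d2 5c 5c 5c 5c 5c 03 28) = 0328
m2: inner = H(35 b8 36 36 36 36 36 f2 4e c6) = 04 01; tag = H(5f d2 5c 5c 5c 5c 5c 04 01) = 0302
m3: inner = H(35 b8 36 36 36 36 36 87 86 00) = 03 08; tag = H(5f d2 5c 5c 5c 5c 5c 03 08) = 0308 ← matches

3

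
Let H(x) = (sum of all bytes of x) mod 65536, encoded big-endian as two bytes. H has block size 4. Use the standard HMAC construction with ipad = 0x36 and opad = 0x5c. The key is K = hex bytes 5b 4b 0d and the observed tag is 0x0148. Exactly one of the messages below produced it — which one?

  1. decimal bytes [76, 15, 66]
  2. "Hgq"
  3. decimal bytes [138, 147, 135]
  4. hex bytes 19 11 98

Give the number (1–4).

2

Key hex bytes 5b 4b 0d is 3 bytes ≤ B = 4; zero-pad to 4 bytes: K' = 5b 4b 0d 00.
K' ⊕ ipad = 6d 7d 3b 36; K' ⊕ opad = 07 17 51 5c.
m1: inner = H(6d 7d 3b 36 4c 0f 42) = 01 f8; tag = H(07 17 51 5c 01 f8) = 01c4
m2: inner = H(6d 7d 3b 36 48 67 71) = 02 7b; tag = H(07 17 51 5c 02 7b) = 0148 ← matches
m3: inner = H(6d 7d 3b 36 8a 93 87) = 02 ff; tag = H(07 17 51 5c 02 ff) = 01cc
m4: inner = H(6d 7d 3b 36 19 11 98) = 02 1d; tag = H(07 17 51 5c 02 1d) = 00ea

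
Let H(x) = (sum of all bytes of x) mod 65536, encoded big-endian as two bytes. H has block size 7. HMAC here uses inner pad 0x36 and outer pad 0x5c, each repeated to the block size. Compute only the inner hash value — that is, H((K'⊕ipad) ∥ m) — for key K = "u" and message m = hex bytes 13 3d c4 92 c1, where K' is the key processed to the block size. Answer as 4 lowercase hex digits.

03ee

Key "u" = 75 is 1 byte ≤ B = 7; zero-pad to 7 bytes: K' = 75 00 00 00 00 00 00.
K' ⊕ ipad = 43 36 36 36 36 36 36.
Inner input = 43 36 36 36 36 36 36 ∥ 13 3d c4 92 c1.
Inner hash: sum = 67+54+54+54+54+54+54+19+61+196+146+193 = 1006 → 03 ee.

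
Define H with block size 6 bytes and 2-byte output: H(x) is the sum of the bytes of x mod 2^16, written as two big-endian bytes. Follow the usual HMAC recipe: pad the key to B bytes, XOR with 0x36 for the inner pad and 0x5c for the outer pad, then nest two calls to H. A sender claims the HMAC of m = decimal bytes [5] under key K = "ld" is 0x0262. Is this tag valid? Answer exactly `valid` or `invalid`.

valid

Key "ld" = 6c 64 is 2 bytes ≤ B = 6; zero-pad to 6 bytes: K' = 6c 64 00 00 00 00.
K' ⊕ ipad = 5a 52 36 36 36 36; K' ⊕ opad = 30 38 5c 5c 5c 5c.
Inner hash: sum = 90+82+54+54+54+54+5 = 393 → 01 89.
Outer hash (recomputed tag): sum = 48+56+92+92+92+92+1+137 = 610 → 02 62.
Recomputed tag = 0262; claimed = 0262 → match.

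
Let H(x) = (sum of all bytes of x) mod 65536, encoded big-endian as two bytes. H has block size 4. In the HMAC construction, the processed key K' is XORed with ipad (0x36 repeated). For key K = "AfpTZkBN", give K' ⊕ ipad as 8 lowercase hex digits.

Key "AfpTZkBN" = 41 66 70 54 5a 6b 42 4e is 8 bytes > B = 4, so hash it first: H(key) = 02 c0, then zero-pad to 4 bytes: K' = 02 c0 00 00.
XOR each byte with 0x36: 02⊕36=34, c0⊕36=f6, 00⊕36=36, 00⊕36=36.

34f63636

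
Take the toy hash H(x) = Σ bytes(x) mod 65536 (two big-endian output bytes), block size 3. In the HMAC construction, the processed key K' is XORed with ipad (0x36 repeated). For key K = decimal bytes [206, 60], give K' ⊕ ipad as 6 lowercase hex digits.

Key decimal bytes [206, 60] = ce 3c is 2 bytes ≤ B = 3; zero-pad to 3 bytes: K' = ce 3c 00.
XOR each byte with 0x36: ce⊕36=f8, 3c⊕36=0a, 00⊕36=36.

f80a36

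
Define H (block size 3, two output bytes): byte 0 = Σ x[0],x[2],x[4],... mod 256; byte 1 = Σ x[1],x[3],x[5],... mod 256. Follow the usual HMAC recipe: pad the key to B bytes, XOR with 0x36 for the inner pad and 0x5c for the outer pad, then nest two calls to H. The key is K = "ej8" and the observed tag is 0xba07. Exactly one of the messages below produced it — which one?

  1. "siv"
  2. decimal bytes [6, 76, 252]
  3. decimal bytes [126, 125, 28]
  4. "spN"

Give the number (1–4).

Key "ej8" = 65 6a 38 is exactly B = 3 bytes: K' = 65 6a 38.
K' ⊕ ipad = 53 5c 0e; K' ⊕ opad = 39 36 64.
m1: inner = H(53 5c 0e 73 69 76) = ca 45; tag = H(39 36 64 ca 45) = e200
m2: inner = H(53 5c 0e 06 4c fc) = ad 5e; tag = H(39 36 64 ad 5e) = fbe3
m3: inner = H(53 5c 0e 7e 7d 1c) = de f6; tag = H(39 36 64 de f6) = 9314
m4: inner = H(53 5c 0e 73 70 4e) = d1 1d; tag = H(39 36 64 d1 1d) = ba07 ← matches

4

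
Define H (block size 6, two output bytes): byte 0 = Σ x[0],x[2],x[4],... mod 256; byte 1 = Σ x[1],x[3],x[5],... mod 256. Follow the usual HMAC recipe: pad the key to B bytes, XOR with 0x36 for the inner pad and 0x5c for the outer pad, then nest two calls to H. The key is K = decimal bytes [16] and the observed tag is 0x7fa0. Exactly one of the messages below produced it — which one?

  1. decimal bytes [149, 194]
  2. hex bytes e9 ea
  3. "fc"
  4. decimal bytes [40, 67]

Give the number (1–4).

Key decimal bytes [16] = 10 is 1 byte ≤ B = 6; zero-pad to 6 bytes: K' = 10 00 00 00 00 00.
K' ⊕ ipad = 26 36 36 36 36 36; K' ⊕ opad = 4c 5c 5c 5c 5c 5c.
m1: inner = H(26 36 36 36 36 36 95 c2) = 27 64; tag = H(4c 5c 5c 5c 5c 5c 27 64) = 2b78
m2: inner = H(26 36 36 36 36 36 e9 ea) = 7b 8c; tag = H(4c 5c 5c 5c 5c 5c 7b 8c) = 7fa0 ← matches
m3: inner = H(26 36 36 36 36 36 66 63) = f8 05; tag = H(4c 5c 5c 5c 5c 5c f8 05) = fc19
m4: inner = H(26 36 36 36 36 36 28 43) = ba e5; tag = H(4c 5c 5c 5c 5c 5c ba e5) = bef9

2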